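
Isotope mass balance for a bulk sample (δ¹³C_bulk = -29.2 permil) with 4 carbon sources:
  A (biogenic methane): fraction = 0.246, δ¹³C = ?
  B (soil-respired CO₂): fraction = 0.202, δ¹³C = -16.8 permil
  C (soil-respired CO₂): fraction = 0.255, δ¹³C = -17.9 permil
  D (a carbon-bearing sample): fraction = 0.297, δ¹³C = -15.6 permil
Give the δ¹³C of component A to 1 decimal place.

Isotope mass balance: δ_bulk = Σ fᵢ·δᵢ.
-29.2 = 0.246×δ_A + 0.202×(-16.8) + 0.255×(-17.9) + 0.297×(-15.6)
0.246·δ_A = -29.2 − (-12.591) = -16.609
δ_A = -16.609 / 0.246 = -67.52 permil

-67.5 permil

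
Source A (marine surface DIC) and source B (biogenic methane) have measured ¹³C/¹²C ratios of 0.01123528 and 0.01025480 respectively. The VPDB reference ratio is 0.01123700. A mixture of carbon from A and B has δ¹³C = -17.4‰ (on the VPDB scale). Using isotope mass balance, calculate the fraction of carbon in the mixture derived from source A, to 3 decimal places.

0.802

δ_A = (0.01123528/0.01123700 − 1)×1000 = (0.999847 − 1)×1000 = -0.153‰
δ_B = (0.01025480/0.01123700 − 1)×1000 = (0.912592 − 1)×1000 = -87.408‰
f_A = (δ_mix − δ_B)/(δ_A − δ_B) = (-17.4 − (-87.408))/(-0.153 − (-87.408))
f_A = 70.008 / 87.255 = 0.8023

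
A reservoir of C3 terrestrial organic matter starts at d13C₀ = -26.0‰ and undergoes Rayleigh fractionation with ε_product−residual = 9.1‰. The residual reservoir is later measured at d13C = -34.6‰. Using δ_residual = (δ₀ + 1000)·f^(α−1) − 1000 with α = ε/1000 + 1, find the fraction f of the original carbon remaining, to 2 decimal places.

α − 1 = ε/1000 = 0.0091
(δ_res + 1000)/(δ₀ + 1000) = (-34.6 + 1000)/(-26.0 + 1000) = 965.4/974.0 = 0.991170
f = 0.991170^(1/0.0091) = exp(ln(0.991170)/0.0091) = exp(-0.00887/0.0091)
f = exp(-0.9746) = 0.3773

0.38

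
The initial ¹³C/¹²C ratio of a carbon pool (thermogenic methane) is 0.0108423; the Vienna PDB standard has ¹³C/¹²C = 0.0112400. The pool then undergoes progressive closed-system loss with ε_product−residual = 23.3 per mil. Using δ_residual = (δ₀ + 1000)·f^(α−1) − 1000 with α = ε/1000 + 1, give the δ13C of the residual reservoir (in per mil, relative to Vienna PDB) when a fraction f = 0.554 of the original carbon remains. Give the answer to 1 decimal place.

-48.6 per mil

δ₀ = (0.0108423/0.0112400 − 1)×1000 = (0.964617 − 1)×1000 = -35.383 per mil
α − 1 = ε/1000 = 0.0233
f^(α−1) = 0.554^(0.0233) = 0.986333
δ_res = (-35.383 + 1000) × 0.986333 − 1000 = 951.434 − 1000 = -48.57 per mil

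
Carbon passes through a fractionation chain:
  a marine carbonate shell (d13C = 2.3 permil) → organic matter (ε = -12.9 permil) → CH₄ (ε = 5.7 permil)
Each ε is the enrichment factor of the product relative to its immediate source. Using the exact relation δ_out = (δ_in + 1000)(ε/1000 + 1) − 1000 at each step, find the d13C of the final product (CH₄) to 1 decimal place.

-5.0 permil

step 1: δ = (2.30 + 1000)·(-12.9/1000 + 1) − 1000 = -10.63 permil
step 2: δ = (-10.63 + 1000)·(5.7/1000 + 1) − 1000 = -4.99 permil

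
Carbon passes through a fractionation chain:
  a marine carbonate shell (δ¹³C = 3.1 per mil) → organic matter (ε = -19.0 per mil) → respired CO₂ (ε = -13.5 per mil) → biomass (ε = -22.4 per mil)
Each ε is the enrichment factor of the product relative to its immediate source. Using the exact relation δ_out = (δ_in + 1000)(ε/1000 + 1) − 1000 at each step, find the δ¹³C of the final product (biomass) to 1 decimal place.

step 1: δ = (3.10 + 1000)·(-19.0/1000 + 1) − 1000 = -15.96 per mil
step 2: δ = (-15.96 + 1000)·(-13.5/1000 + 1) − 1000 = -29.24 per mil
step 3: δ = (-29.24 + 1000)·(-22.4/1000 + 1) − 1000 = -50.99 per mil

-51.0 per mil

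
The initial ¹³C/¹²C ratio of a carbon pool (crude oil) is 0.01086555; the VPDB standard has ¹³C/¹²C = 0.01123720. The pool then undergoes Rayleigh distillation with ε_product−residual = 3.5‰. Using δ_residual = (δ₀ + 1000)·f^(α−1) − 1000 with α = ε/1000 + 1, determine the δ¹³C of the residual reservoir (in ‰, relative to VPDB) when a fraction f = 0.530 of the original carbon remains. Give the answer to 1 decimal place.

δ₀ = (0.01086555/0.01123720 − 1)×1000 = (0.966927 − 1)×1000 = -33.073‰
α − 1 = ε/1000 = 0.0035
f^(α−1) = 0.530^(0.0035) = 0.997780
δ_res = (-33.073 + 1000) × 0.997780 − 1000 = 964.781 − 1000 = -35.22‰

-35.2‰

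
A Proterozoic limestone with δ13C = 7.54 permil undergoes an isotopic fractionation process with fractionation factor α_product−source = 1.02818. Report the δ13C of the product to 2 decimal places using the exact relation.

35.93 permil

δ_product = (δ_source + 1000)·α − 1000
δ_product = (7.54 + 1000) × 1.02818 − 1000
δ_product = 1035.932 − 1000 = 35.932 permil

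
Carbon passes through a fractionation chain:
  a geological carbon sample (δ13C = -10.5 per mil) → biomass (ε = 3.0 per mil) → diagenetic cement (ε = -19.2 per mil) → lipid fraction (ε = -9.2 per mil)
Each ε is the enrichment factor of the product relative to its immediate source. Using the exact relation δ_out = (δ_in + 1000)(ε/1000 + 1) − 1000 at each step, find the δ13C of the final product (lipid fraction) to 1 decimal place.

-35.5 per mil

step 1: δ = (-10.50 + 1000)·(3.0/1000 + 1) − 1000 = -7.53 per mil
step 2: δ = (-7.53 + 1000)·(-19.2/1000 + 1) − 1000 = -26.59 per mil
step 3: δ = (-26.59 + 1000)·(-9.2/1000 + 1) − 1000 = -35.54 per mil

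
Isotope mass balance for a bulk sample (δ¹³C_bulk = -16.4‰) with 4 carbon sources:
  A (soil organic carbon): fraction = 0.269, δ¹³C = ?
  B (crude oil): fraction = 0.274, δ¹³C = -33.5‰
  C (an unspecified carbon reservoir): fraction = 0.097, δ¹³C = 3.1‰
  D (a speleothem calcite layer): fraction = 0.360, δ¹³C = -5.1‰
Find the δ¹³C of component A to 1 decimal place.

Isotope mass balance: δ_bulk = Σ fᵢ·δᵢ.
-16.4 = 0.269×δ_A + 0.274×(-33.5) + 0.097×(3.1) + 0.360×(-5.1)
0.269·δ_A = -16.4 − (-10.714) = -5.686
δ_A = -5.686 / 0.269 = -21.14‰

-21.1‰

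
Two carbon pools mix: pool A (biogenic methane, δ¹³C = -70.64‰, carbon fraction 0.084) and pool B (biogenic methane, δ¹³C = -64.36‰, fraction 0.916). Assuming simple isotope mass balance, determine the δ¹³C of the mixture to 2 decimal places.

-64.89‰

δ_mix = f_A·δ_A + f_B·δ_B
δ_mix = 0.084 × (-70.64) + 0.916 × (-64.36)
δ_mix = -5.934 + -58.954 = -64.888‰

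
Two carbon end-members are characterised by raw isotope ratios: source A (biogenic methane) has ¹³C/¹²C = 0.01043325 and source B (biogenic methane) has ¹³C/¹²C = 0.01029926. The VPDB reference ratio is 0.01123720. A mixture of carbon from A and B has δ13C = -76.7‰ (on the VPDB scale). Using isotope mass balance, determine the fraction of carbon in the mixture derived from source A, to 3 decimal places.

δ_A = (0.01043325/0.01123720 − 1)×1000 = (0.928456 − 1)×1000 = -71.544‰
δ_B = (0.01029926/0.01123720 − 1)×1000 = (0.916533 − 1)×1000 = -83.467‰
f_A = (δ_mix − δ_B)/(δ_A − δ_B) = (-76.7 − (-83.467))/(-71.544 − (-83.467))
f_A = 6.767 / 11.924 = 0.5676

0.568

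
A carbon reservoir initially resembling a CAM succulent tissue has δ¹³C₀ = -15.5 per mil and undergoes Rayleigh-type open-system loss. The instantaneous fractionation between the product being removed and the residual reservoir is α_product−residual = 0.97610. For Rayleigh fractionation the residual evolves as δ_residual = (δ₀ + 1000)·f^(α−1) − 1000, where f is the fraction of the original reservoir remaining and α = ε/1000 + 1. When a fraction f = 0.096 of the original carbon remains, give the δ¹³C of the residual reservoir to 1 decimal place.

41.2 per mil

Rayleigh residual: δ_res = (δ₀ + 1000)·f^(α−1) − 1000
α − 1 = -0.02390
f^(α−1) = 0.096^(-0.02390) = 1.057606
δ_res = (-15.5 + 1000) × 1.057606 − 1000 = 1041.213 − 1000 = 41.21 per mil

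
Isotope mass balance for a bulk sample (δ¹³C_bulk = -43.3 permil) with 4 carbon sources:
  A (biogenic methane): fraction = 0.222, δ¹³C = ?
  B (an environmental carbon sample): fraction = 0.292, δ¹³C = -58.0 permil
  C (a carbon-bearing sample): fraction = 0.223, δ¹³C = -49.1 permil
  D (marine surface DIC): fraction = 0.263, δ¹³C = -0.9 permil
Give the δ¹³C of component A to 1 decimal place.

-68.4 permil

Isotope mass balance: δ_bulk = Σ fᵢ·δᵢ.
-43.3 = 0.222×δ_A + 0.292×(-58.0) + 0.223×(-49.1) + 0.263×(-0.9)
0.222·δ_A = -43.3 − (-28.122) = -15.178
δ_A = -15.178 / 0.222 = -68.37 permil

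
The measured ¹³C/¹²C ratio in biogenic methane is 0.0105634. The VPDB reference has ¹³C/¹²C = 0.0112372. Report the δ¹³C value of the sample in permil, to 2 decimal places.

δ¹³C = (R_sample / R_standard − 1) × 1000
R_sample / R_standard = 0.0105634 / 0.0112372 = 0.940038
δ¹³C = (0.940038 − 1) × 1000 = -59.962 permil

-59.96 permil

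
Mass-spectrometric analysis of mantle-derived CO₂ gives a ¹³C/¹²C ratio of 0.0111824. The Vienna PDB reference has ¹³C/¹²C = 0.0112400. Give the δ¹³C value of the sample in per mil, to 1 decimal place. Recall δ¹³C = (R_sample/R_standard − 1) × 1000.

-5.1 per mil

δ¹³C = (R_sample / R_standard − 1) × 1000
R_sample / R_standard = 0.0111824 / 0.0112400 = 0.994875
δ¹³C = (0.994875 − 1) × 1000 = -5.12 per mil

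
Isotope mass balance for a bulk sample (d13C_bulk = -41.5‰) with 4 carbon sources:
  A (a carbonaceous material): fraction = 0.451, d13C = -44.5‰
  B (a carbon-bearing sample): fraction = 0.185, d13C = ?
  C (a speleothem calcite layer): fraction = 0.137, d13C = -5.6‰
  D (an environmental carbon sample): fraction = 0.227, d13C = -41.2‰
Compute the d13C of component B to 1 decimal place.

Isotope mass balance: δ_bulk = Σ fᵢ·δᵢ.
-41.5 = 0.451×(-44.5) + 0.185×δ_B + 0.137×(-5.6) + 0.227×(-41.2)
0.185·δ_B = -41.5 − (-30.189) = -11.311
δ_B = -11.311 / 0.185 = -61.14‰

-61.1‰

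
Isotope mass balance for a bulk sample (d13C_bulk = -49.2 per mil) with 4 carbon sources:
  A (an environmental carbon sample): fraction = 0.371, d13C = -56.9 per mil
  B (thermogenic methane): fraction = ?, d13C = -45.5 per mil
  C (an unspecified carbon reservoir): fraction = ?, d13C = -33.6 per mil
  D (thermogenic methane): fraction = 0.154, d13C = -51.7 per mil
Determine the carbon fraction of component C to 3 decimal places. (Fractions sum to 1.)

0.125

Let f_C and f_B be the unknown fractions; fractions sum to 1 so f_C + f_B = 0.475.
Mass balance: Σ fᵢ·δᵢ = δ_bulk ⇒ f_C·(-33.6) + f_B·(-45.5) = -49.2 − (-29.072) = -20.128
Substitute f_B = 0.475 − f_C:
f_C·(-33.6 − -45.5) = -20.128 − 0.475×(-45.5) = 1.484
f_C = 1.484 / 11.9 = 0.1247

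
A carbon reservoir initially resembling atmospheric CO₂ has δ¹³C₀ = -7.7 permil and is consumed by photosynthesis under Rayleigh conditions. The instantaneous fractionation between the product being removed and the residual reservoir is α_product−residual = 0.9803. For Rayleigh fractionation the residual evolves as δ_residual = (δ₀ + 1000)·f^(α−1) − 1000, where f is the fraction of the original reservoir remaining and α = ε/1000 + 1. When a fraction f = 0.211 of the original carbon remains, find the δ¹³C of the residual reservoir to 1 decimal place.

Rayleigh residual: δ_res = (δ₀ + 1000)·f^(α−1) − 1000
α − 1 = -0.01970
f^(α−1) = 0.211^(-0.01970) = 1.031126
δ_res = (-7.7 + 1000) × 1.031126 − 1000 = 1023.186 − 1000 = 23.19 permil

23.2 permil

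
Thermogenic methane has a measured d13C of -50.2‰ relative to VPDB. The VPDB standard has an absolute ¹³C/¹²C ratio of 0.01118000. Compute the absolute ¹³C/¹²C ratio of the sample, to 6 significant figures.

R_sample = R_standard × (d13C/1000 + 1)
R_sample = 0.01118000 × (-50.2/1000 + 1) = 0.01118000 × 0.949800
R_sample = 0.0106188

0.0106188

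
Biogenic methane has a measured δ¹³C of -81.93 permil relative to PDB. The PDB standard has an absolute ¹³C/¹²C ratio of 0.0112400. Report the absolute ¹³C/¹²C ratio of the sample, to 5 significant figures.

0.010319

R_sample = R_standard × (δ¹³C/1000 + 1)
R_sample = 0.0112400 × (-81.93/1000 + 1) = 0.0112400 × 0.918070
R_sample = 0.0103191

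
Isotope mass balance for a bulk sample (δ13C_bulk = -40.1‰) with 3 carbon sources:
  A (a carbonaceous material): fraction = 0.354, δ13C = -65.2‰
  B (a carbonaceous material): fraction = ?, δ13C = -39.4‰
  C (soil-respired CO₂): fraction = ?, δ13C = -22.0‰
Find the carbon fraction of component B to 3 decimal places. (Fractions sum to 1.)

0.161

Let f_B and f_C be the unknown fractions; fractions sum to 1 so f_B + f_C = 0.646.
Mass balance: Σ fᵢ·δᵢ = δ_bulk ⇒ f_B·(-39.4) + f_C·(-22.0) = -40.1 − (-23.081) = -17.019
Substitute f_C = 0.646 − f_B:
f_B·(-39.4 − -22.0) = -17.019 − 0.646×(-22.0) = -2.807
f_B = -2.807 / -17.4 = 0.1613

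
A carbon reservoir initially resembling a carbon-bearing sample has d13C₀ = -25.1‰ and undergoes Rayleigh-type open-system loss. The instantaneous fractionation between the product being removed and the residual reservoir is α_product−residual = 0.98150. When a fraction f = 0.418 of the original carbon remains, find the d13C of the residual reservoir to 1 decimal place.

Rayleigh residual: δ_res = (δ₀ + 1000)·f^(α−1) − 1000
α − 1 = -0.01850
f^(α−1) = 0.418^(-0.01850) = 1.016268
δ_res = (-25.1 + 1000) × 1.016268 − 1000 = 990.760 − 1000 = -9.24‰

-9.2‰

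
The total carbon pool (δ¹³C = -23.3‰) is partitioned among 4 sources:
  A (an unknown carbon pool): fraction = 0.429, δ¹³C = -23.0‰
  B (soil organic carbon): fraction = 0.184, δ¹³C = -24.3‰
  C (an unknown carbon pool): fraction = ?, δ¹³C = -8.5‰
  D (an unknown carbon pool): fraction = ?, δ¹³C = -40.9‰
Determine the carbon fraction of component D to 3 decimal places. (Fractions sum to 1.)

Let f_D and f_C be the unknown fractions; fractions sum to 1 so f_D + f_C = 0.387.
Mass balance: Σ fᵢ·δᵢ = δ_bulk ⇒ f_D·(-40.9) + f_C·(-8.5) = -23.3 − (-14.338) = -8.962
Substitute f_C = 0.387 − f_D:
f_D·(-40.9 − -8.5) = -8.962 − 0.387×(-8.5) = -5.672
f_D = -5.672 / -32.4 = 0.1751

0.175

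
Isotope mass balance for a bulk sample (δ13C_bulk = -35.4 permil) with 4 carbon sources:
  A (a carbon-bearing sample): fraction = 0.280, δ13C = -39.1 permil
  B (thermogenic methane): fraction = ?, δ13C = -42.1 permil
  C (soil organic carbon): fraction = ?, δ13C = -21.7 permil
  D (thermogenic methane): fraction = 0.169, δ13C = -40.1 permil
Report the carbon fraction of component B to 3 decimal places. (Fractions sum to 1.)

Let f_B and f_C be the unknown fractions; fractions sum to 1 so f_B + f_C = 0.551.
Mass balance: Σ fᵢ·δᵢ = δ_bulk ⇒ f_B·(-42.1) + f_C·(-21.7) = -35.4 − (-17.725) = -17.675
Substitute f_C = 0.551 − f_B:
f_B·(-42.1 − -21.7) = -17.675 − 0.551×(-21.7) = -5.718
f_B = -5.718 / -20.4 = 0.2803

0.280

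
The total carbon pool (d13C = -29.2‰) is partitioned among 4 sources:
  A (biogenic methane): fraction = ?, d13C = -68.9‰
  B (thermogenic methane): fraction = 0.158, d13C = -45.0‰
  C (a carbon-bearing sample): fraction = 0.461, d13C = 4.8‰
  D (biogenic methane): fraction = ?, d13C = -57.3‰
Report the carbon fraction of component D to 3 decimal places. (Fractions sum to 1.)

Let f_D and f_A be the unknown fractions; fractions sum to 1 so f_D + f_A = 0.381.
Mass balance: Σ fᵢ·δᵢ = δ_bulk ⇒ f_D·(-57.3) + f_A·(-68.9) = -29.2 − (-4.897) = -24.303
Substitute f_A = 0.381 − f_D:
f_D·(-57.3 − -68.9) = -24.303 − 0.381×(-68.9) = 1.948
f_D = 1.948 / 11.6 = 0.1679

0.168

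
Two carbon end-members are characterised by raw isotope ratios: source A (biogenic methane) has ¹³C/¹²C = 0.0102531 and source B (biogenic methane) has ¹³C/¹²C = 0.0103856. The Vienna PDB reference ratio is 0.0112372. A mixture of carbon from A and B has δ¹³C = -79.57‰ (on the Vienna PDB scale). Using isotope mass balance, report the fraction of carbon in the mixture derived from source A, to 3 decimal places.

0.321

δ_A = (0.0102531/0.0112372 − 1)×1000 = (0.912425 − 1)×1000 = -87.575‰
δ_B = (0.0103856/0.0112372 − 1)×1000 = (0.924216 − 1)×1000 = -75.784‰
f_A = (δ_mix − δ_B)/(δ_A − δ_B) = (-79.57 − (-75.784))/(-87.575 − (-75.784))
f_A = -3.786 / -11.791 = 0.3211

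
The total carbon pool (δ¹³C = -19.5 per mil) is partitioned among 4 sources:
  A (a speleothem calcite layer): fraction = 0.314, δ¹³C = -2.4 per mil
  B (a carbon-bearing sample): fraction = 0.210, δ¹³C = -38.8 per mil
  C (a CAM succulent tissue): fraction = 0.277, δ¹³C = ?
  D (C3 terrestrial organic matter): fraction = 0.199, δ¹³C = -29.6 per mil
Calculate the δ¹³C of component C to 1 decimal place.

-17.0 per mil

Isotope mass balance: δ_bulk = Σ fᵢ·δᵢ.
-19.5 = 0.314×(-2.4) + 0.210×(-38.8) + 0.277×δ_C + 0.199×(-29.6)
0.277·δ_C = -19.5 − (-14.792) = -4.708
δ_C = -4.708 / 0.277 = -17.00 per mil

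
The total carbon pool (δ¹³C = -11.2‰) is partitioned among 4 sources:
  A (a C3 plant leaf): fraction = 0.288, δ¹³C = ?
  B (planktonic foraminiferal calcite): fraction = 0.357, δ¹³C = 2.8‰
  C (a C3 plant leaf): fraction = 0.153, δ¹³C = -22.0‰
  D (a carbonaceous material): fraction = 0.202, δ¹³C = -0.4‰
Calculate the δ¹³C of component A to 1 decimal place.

-30.4‰

Isotope mass balance: δ_bulk = Σ fᵢ·δᵢ.
-11.2 = 0.288×δ_A + 0.357×(2.8) + 0.153×(-22.0) + 0.202×(-0.4)
0.288·δ_A = -11.2 − (-2.447) = -8.753
δ_A = -8.753 / 0.288 = -30.39‰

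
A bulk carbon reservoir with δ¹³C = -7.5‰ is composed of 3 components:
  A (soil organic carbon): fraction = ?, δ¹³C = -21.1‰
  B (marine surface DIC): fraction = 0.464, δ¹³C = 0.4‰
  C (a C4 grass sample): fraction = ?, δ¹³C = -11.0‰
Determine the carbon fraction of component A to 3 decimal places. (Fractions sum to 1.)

Let f_A and f_C be the unknown fractions; fractions sum to 1 so f_A + f_C = 0.536.
Mass balance: Σ fᵢ·δᵢ = δ_bulk ⇒ f_A·(-21.1) + f_C·(-11.0) = -7.5 − (0.186) = -7.686
Substitute f_C = 0.536 − f_A:
f_A·(-21.1 − -11.0) = -7.686 − 0.536×(-11.0) = -1.790
f_A = -1.790 / -10.1 = 0.1772

0.177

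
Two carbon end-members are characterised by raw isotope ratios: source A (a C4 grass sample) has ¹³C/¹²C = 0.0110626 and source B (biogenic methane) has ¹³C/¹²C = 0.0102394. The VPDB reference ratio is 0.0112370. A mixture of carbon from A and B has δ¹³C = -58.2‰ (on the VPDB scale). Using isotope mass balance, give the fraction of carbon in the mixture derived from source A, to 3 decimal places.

δ_A = (0.0110626/0.0112370 − 1)×1000 = (0.984480 − 1)×1000 = -15.520‰
δ_B = (0.0102394/0.0112370 − 1)×1000 = (0.911222 − 1)×1000 = -88.778‰
f_A = (δ_mix − δ_B)/(δ_A − δ_B) = (-58.2 − (-88.778))/(-15.520 − (-88.778))
f_A = 30.578 / 73.258 = 0.4174

0.417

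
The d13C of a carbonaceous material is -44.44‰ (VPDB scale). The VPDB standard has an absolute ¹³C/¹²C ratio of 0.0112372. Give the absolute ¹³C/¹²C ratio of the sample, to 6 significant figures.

R_sample = R_standard × (d13C/1000 + 1)
R_sample = 0.0112372 × (-44.44/1000 + 1) = 0.0112372 × 0.955560
R_sample = 0.0107378

0.0107378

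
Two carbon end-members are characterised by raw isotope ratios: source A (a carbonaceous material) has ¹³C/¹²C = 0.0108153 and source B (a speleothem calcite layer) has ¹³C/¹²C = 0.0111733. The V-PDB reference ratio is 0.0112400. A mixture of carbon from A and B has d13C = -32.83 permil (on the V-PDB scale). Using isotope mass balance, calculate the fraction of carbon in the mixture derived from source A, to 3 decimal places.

0.844

δ_A = (0.0108153/0.0112400 − 1)×1000 = (0.962215 − 1)×1000 = -37.785 permil
δ_B = (0.0111733/0.0112400 − 1)×1000 = (0.994066 − 1)×1000 = -5.934 permil
f_A = (δ_mix − δ_B)/(δ_A − δ_B) = (-32.83 − (-5.934))/(-37.785 − (-5.934))
f_A = -26.896 / -31.851 = 0.8444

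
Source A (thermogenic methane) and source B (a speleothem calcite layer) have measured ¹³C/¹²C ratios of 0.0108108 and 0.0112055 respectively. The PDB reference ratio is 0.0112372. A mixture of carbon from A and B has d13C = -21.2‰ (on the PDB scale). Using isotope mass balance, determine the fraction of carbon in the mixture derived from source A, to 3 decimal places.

0.523

δ_A = (0.0108108/0.0112372 − 1)×1000 = (0.962055 − 1)×1000 = -37.945‰
δ_B = (0.0112055/0.0112372 − 1)×1000 = (0.997179 − 1)×1000 = -2.821‰
f_A = (δ_mix − δ_B)/(δ_A − δ_B) = (-21.2 − (-2.821))/(-37.945 − (-2.821))
f_A = -18.379 / -35.124 = 0.5233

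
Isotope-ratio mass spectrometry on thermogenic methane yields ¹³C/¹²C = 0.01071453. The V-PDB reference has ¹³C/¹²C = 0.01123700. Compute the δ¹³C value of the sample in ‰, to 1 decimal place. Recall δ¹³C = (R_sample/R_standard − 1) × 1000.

-46.5‰

δ¹³C = (R_sample / R_standard − 1) × 1000
R_sample / R_standard = 0.01071453 / 0.01123700 = 0.953504
δ¹³C = (0.953504 − 1) × 1000 = -46.50‰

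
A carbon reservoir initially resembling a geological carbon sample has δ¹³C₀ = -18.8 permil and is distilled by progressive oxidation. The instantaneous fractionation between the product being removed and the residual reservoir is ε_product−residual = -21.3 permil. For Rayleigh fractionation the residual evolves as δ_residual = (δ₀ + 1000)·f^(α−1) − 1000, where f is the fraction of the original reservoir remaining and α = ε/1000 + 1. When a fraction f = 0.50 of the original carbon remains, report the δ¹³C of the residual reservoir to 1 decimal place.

-4.2 permil

Rayleigh residual: δ_res = (δ₀ + 1000)·f^(α−1) − 1000
α = ε/1000 + 1 = 0.97870, so α − 1 = -0.02130
f^(α−1) = 0.50^(-0.02130) = 1.014874
δ_res = (-18.8 + 1000) × 1.014874 − 1000 = 995.794 − 1000 = -4.21 permil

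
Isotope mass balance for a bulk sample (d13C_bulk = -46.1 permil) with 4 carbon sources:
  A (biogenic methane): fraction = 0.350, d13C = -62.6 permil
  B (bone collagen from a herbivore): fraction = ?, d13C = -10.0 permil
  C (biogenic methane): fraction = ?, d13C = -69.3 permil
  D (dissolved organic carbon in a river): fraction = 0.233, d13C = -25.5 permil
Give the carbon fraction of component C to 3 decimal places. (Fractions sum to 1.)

0.237

Let f_C and f_B be the unknown fractions; fractions sum to 1 so f_C + f_B = 0.417.
Mass balance: Σ fᵢ·δᵢ = δ_bulk ⇒ f_C·(-69.3) + f_B·(-10.0) = -46.1 − (-27.852) = -18.248
Substitute f_B = 0.417 − f_C:
f_C·(-69.3 − -10.0) = -18.248 − 0.417×(-10.0) = -14.079
f_C = -14.079 / -59.3 = 0.2374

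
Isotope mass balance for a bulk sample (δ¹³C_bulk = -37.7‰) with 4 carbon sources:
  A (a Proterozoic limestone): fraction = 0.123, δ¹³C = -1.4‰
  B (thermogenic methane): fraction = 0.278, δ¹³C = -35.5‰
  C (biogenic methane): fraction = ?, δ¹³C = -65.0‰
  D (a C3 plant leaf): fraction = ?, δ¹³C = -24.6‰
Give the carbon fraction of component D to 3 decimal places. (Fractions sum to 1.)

0.279

Let f_D and f_C be the unknown fractions; fractions sum to 1 so f_D + f_C = 0.599.
Mass balance: Σ fᵢ·δᵢ = δ_bulk ⇒ f_D·(-24.6) + f_C·(-65.0) = -37.7 − (-10.041) = -27.659
Substitute f_C = 0.599 − f_D:
f_D·(-24.6 − -65.0) = -27.659 − 0.599×(-65.0) = 11.276
f_D = 11.276 / 40.4 = 0.2791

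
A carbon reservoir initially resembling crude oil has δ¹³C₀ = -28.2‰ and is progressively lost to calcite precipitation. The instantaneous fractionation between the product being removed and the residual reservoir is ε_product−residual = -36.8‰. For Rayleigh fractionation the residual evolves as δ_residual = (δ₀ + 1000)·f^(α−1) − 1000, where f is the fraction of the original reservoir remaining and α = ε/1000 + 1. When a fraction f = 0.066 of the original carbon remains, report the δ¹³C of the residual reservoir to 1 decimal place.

Rayleigh residual: δ_res = (δ₀ + 1000)·f^(α−1) − 1000
α = ε/1000 + 1 = 0.96320, so α − 1 = -0.03680
f^(α−1) = 0.066^(-0.03680) = 1.105200
δ_res = (-28.2 + 1000) × 1.105200 − 1000 = 1074.033 − 1000 = 74.03‰

74.0‰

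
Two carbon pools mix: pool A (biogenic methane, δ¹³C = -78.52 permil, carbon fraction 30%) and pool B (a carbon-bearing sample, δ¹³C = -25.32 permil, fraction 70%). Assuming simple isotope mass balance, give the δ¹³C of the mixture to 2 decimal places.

δ_mix = f_A·δ_A + f_B·δ_B
δ_mix = 0.30 × (-78.52) + 0.70 × (-25.32)
δ_mix = -23.556 + -17.724 = -41.280 permil

-41.28 permil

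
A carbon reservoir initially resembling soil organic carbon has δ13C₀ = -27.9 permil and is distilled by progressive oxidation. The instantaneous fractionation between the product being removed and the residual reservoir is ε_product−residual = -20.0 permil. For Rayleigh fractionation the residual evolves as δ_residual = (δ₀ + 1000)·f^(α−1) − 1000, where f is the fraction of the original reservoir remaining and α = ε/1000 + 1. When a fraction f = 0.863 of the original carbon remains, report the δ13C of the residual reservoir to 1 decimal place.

-25.0 permil

Rayleigh residual: δ_res = (δ₀ + 1000)·f^(α−1) − 1000
α = ε/1000 + 1 = 0.98000, so α − 1 = -0.02000
f^(α−1) = 0.863^(-0.02000) = 1.002951
δ_res = (-27.9 + 1000) × 1.002951 − 1000 = 974.969 − 1000 = -25.03 permil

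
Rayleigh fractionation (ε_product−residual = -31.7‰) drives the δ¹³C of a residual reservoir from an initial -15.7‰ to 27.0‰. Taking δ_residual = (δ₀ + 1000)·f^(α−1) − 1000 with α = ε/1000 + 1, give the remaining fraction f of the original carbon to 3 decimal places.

α − 1 = ε/1000 = -0.0317
(δ_res + 1000)/(δ₀ + 1000) = (27.0 + 1000)/(-15.7 + 1000) = 1027.0/984.3 = 1.043381
f = 1.043381^(1/-0.0317) = exp(ln(1.043381)/-0.0317) = exp(0.04247/-0.0317)
f = exp(-1.3396) = 0.2619

0.262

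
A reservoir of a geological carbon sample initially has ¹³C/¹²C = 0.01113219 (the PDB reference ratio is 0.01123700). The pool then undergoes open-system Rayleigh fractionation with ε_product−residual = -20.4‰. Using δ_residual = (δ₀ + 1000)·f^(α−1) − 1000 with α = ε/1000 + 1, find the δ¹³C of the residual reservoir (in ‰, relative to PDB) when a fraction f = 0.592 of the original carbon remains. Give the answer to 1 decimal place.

1.3‰

δ₀ = (0.01113219/0.01123700 − 1)×1000 = (0.990673 − 1)×1000 = -9.327‰
α − 1 = ε/1000 = -0.0204
f^(α−1) = 0.592^(-0.0204) = 1.010752
δ_res = (-9.327 + 1000) × 1.010752 − 1000 = 1001.325 − 1000 = 1.32‰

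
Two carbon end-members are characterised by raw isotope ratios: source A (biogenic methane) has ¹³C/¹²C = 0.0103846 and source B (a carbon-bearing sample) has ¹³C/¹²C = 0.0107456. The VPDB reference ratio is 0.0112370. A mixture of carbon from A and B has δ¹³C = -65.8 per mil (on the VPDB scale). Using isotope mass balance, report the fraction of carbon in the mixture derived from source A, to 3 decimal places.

δ_A = (0.0103846/0.0112370 − 1)×1000 = (0.924143 − 1)×1000 = -75.857 per mil
δ_B = (0.0107456/0.0112370 − 1)×1000 = (0.956269 − 1)×1000 = -43.731 per mil
f_A = (δ_mix − δ_B)/(δ_A − δ_B) = (-65.8 − (-43.731))/(-75.857 − (-43.731))
f_A = -22.069 / -32.126 = 0.6870

0.687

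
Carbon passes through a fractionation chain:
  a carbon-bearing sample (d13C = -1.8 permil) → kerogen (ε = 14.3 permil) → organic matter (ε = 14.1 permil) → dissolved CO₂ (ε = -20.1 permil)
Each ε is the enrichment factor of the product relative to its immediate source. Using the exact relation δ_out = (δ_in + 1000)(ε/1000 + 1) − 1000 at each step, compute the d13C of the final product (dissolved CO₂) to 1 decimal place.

6.1 permil

step 1: δ = (-1.80 + 1000)·(14.3/1000 + 1) − 1000 = 12.47 permil
step 2: δ = (12.47 + 1000)·(14.1/1000 + 1) − 1000 = 26.75 permil
step 3: δ = (26.75 + 1000)·(-20.1/1000 + 1) − 1000 = 6.11 permil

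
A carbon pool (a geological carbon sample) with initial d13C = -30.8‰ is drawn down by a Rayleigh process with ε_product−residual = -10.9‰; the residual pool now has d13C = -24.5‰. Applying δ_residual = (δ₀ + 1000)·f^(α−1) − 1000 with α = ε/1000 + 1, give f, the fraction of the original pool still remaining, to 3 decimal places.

α − 1 = ε/1000 = -0.0109
(δ_res + 1000)/(δ₀ + 1000) = (-24.5 + 1000)/(-30.8 + 1000) = 975.5/969.2 = 1.006500
f = 1.006500^(1/-0.0109) = exp(ln(1.006500)/-0.0109) = exp(0.00648/-0.0109)
f = exp(-0.5944) = 0.5519

0.552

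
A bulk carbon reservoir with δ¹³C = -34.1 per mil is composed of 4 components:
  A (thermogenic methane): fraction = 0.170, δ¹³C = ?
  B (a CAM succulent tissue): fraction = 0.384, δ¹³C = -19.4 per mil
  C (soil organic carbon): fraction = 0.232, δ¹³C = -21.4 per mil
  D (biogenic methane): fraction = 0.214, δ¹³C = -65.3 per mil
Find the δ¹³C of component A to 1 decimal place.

-45.4 per mil

Isotope mass balance: δ_bulk = Σ fᵢ·δᵢ.
-34.1 = 0.170×δ_A + 0.384×(-19.4) + 0.232×(-21.4) + 0.214×(-65.3)
0.170·δ_A = -34.1 − (-26.389) = -7.711
δ_A = -7.711 / 0.170 = -45.36 per mil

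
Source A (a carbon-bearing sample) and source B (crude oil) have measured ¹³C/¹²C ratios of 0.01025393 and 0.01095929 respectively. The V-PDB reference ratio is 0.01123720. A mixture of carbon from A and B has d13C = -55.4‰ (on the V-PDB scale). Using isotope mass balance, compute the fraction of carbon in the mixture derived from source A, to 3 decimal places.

0.489

δ_A = (0.01025393/0.01123720 − 1)×1000 = (0.912499 − 1)×1000 = -87.501‰
δ_B = (0.01095929/0.01123720 − 1)×1000 = (0.975269 − 1)×1000 = -24.731‰
f_A = (δ_mix − δ_B)/(δ_A − δ_B) = (-55.4 − (-24.731))/(-87.501 − (-24.731))
f_A = -30.669 / -62.770 = 0.4886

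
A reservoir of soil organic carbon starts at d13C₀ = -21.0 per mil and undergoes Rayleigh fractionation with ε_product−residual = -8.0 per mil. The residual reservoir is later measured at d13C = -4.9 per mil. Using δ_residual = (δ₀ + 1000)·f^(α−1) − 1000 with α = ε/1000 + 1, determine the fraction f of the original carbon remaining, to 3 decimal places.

0.130

α − 1 = ε/1000 = -0.0080
(δ_res + 1000)/(δ₀ + 1000) = (-4.9 + 1000)/(-21.0 + 1000) = 995.1/979.0 = 1.016445
f = 1.016445^(1/-0.0080) = exp(ln(1.016445)/-0.0080) = exp(0.01631/-0.0080)
f = exp(-2.0389) = 0.1302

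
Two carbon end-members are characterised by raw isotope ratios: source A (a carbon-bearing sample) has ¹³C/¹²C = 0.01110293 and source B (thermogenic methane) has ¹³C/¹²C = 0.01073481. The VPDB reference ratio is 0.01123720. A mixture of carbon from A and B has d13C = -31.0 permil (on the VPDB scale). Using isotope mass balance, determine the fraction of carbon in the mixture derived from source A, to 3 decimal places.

0.418

δ_A = (0.01110293/0.01123720 − 1)×1000 = (0.988051 − 1)×1000 = -11.949 permil
δ_B = (0.01073481/0.01123720 − 1)×1000 = (0.955292 − 1)×1000 = -44.708 permil
f_A = (δ_mix − δ_B)/(δ_A − δ_B) = (-31.0 − (-44.708))/(-11.949 − (-44.708))
f_A = 13.708 / 32.759 = 0.4184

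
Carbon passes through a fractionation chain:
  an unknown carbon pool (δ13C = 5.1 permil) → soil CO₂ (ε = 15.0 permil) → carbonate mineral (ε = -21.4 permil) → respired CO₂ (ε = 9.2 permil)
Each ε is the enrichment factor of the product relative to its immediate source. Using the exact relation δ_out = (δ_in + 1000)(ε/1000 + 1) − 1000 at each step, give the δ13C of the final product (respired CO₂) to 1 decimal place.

step 1: δ = (5.10 + 1000)·(15.0/1000 + 1) − 1000 = 20.18 permil
step 2: δ = (20.18 + 1000)·(-21.4/1000 + 1) − 1000 = -1.66 permil
step 3: δ = (-1.66 + 1000)·(9.2/1000 + 1) − 1000 = 7.53 permil

7.5 permil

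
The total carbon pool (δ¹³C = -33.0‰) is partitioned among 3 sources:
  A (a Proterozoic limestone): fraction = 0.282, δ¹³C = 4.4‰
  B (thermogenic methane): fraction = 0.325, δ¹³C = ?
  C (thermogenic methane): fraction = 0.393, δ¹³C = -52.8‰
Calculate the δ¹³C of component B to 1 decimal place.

Isotope mass balance: δ_bulk = Σ fᵢ·δᵢ.
-33.0 = 0.282×(4.4) + 0.325×δ_B + 0.393×(-52.8)
0.325·δ_B = -33.0 − (-19.510) = -13.490
δ_B = -13.490 / 0.325 = -41.51‰

-41.5‰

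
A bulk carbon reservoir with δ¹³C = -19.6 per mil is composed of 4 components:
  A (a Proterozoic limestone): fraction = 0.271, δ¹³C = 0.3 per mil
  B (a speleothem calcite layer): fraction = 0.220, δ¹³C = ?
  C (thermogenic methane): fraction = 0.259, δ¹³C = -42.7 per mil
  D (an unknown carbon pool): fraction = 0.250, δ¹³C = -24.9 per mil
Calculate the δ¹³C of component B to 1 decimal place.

-10.9 per mil

Isotope mass balance: δ_bulk = Σ fᵢ·δᵢ.
-19.6 = 0.271×(0.3) + 0.220×δ_B + 0.259×(-42.7) + 0.250×(-24.9)
0.220·δ_B = -19.6 − (-17.203) = -2.397
δ_B = -2.397 / 0.220 = -10.90 per mil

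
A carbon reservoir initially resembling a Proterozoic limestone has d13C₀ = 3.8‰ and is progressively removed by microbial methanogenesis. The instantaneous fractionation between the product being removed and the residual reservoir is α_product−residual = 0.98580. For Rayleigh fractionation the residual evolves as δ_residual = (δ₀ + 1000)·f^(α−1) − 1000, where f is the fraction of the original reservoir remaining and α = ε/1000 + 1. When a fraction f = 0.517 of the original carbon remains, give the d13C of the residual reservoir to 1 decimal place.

13.2‰

Rayleigh residual: δ_res = (δ₀ + 1000)·f^(α−1) − 1000
α − 1 = -0.01420
f^(α−1) = 0.517^(-0.01420) = 1.009412
δ_res = (3.8 + 1000) × 1.009412 − 1000 = 1013.248 − 1000 = 13.25‰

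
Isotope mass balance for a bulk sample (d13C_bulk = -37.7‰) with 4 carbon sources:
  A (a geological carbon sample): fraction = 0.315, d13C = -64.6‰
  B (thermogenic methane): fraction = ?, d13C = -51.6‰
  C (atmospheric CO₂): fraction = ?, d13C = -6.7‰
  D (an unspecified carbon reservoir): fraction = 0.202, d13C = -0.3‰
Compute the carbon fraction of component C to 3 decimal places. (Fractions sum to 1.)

0.170

Let f_C and f_B be the unknown fractions; fractions sum to 1 so f_C + f_B = 0.483.
Mass balance: Σ fᵢ·δᵢ = δ_bulk ⇒ f_C·(-6.7) + f_B·(-51.6) = -37.7 − (-20.410) = -17.290
Substitute f_B = 0.483 − f_C:
f_C·(-6.7 − -51.6) = -17.290 − 0.483×(-51.6) = 7.632
f_C = 7.632 / 44.9 = 0.1700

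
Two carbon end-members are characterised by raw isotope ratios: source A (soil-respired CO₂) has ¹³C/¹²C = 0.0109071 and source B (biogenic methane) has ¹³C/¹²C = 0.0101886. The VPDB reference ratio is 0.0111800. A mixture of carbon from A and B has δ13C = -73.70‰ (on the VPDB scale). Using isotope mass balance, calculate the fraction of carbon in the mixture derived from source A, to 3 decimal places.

δ_A = (0.0109071/0.0111800 − 1)×1000 = (0.975590 − 1)×1000 = -24.410‰
δ_B = (0.0101886/0.0111800 − 1)×1000 = (0.911324 − 1)×1000 = -88.676‰
f_A = (δ_mix − δ_B)/(δ_A − δ_B) = (-73.70 − (-88.676))/(-24.410 − (-88.676))
f_A = 14.976 / 64.267 = 0.2330

0.233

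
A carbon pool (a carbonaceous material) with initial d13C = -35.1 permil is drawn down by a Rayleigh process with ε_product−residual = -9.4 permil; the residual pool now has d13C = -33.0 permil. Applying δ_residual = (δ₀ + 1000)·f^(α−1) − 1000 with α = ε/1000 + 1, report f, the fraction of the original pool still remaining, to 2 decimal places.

0.79

α − 1 = ε/1000 = -0.0094
(δ_res + 1000)/(δ₀ + 1000) = (-33.0 + 1000)/(-35.1 + 1000) = 967.0/964.9 = 1.002176
f = 1.002176^(1/-0.0094) = exp(ln(1.002176)/-0.0094) = exp(0.00217/-0.0094)
f = exp(-0.2313) = 0.7935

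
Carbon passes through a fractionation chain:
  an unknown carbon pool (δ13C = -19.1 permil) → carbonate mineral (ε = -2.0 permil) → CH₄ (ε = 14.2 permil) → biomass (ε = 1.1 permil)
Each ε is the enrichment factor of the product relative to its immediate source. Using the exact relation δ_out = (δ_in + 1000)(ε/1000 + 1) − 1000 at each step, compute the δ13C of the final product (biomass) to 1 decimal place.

-6.1 permil

step 1: δ = (-19.10 + 1000)·(-2.0/1000 + 1) − 1000 = -21.06 permil
step 2: δ = (-21.06 + 1000)·(14.2/1000 + 1) − 1000 = -7.16 permil
step 3: δ = (-7.16 + 1000)·(1.1/1000 + 1) − 1000 = -6.07 permil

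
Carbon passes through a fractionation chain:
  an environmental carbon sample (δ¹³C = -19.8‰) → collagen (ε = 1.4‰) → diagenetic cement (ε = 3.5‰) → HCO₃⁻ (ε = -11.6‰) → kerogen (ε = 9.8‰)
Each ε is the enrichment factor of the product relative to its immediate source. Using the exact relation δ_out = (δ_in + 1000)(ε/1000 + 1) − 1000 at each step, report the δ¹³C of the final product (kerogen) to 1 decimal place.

step 1: δ = (-19.80 + 1000)·(1.4/1000 + 1) − 1000 = -18.43‰
step 2: δ = (-18.43 + 1000)·(3.5/1000 + 1) − 1000 = -14.99‰
step 3: δ = (-14.99 + 1000)·(-11.6/1000 + 1) − 1000 = -26.42‰
step 4: δ = (-26.42 + 1000)·(9.8/1000 + 1) − 1000 = -16.88‰

-16.9‰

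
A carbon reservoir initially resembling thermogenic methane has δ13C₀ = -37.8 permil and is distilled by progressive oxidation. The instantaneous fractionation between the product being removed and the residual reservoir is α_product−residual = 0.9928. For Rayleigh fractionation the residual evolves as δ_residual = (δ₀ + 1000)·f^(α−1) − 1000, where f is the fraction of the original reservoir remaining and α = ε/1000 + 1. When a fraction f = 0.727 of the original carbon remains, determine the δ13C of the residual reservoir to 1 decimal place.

-35.6 permil

Rayleigh residual: δ_res = (δ₀ + 1000)·f^(α−1) − 1000
α − 1 = -0.00720
f^(α−1) = 0.727^(-0.00720) = 1.002298
δ_res = (-37.8 + 1000) × 1.002298 − 1000 = 964.411 − 1000 = -35.59 permil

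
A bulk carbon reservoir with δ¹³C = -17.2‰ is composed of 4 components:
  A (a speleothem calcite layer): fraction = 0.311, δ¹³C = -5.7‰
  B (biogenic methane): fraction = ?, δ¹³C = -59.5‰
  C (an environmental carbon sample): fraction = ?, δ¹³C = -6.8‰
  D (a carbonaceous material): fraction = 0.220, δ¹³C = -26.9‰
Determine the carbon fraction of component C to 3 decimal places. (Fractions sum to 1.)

0.349

Let f_C and f_B be the unknown fractions; fractions sum to 1 so f_C + f_B = 0.469.
Mass balance: Σ fᵢ·δᵢ = δ_bulk ⇒ f_C·(-6.8) + f_B·(-59.5) = -17.2 − (-7.691) = -9.509
Substitute f_B = 0.469 − f_C:
f_C·(-6.8 − -59.5) = -9.509 − 0.469×(-59.5) = 18.396
f_C = 18.396 / 52.7 = 0.3491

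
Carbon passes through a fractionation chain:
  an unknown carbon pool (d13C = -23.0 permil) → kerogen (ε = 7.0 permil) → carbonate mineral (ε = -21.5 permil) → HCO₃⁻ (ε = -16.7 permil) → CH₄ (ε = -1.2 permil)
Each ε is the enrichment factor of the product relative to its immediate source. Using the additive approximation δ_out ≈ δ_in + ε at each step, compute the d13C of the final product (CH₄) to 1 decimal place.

-55.4 permil

step 1: δ ≈ -23.0 + (7.0) = -16.0 permil
step 2: δ ≈ -16.0 + (-21.5) = -37.5 permil
step 3: δ ≈ -37.5 + (-16.7) = -54.2 permil
step 4: δ ≈ -54.2 + (-1.2) = -55.4 permil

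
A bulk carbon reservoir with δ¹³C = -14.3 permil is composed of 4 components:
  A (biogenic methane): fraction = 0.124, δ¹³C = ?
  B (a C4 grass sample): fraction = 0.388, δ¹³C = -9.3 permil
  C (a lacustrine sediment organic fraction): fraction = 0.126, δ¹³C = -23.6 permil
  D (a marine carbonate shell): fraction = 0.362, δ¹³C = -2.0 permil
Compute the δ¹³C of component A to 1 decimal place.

-56.4 permil

Isotope mass balance: δ_bulk = Σ fᵢ·δᵢ.
-14.3 = 0.124×δ_A + 0.388×(-9.3) + 0.126×(-23.6) + 0.362×(-2.0)
0.124·δ_A = -14.3 − (-7.306) = -6.994
δ_A = -6.994 / 0.124 = -56.40 permil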